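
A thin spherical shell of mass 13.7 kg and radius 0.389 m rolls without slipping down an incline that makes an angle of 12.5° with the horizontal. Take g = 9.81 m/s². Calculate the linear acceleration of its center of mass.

Translation along the incline: Mg sinθ − f = Ma.
Rotation about the center: fR = Iα with I = (2/3)MR². No-slip gives a = αR, so f = (I/R²)a = (2/3)M a.
Substituting: Mg sinθ = (1 + 0.6667)Ma, so a = g sinθ/(1 + 0.6667) = (9.81) sin 12.5° / 1.667 = 1.274 m/s².

a ≈ 1.27 m/s²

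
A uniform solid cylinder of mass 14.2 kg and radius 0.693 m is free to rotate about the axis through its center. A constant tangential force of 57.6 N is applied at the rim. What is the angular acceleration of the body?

I = ½MR² = (1/2)(14.2)(0.693)² = 3.410 kg·m².
τ = F R = (57.6)(0.693) = 39.92 N·m.
From τ = Iα: α = 39.92/3.410 = 11.71 rad/s².

α ≈ 11.7 rad/s²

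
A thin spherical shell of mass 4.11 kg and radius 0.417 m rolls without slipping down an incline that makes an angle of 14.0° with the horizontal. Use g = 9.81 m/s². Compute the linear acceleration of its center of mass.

Translation along the incline: Mg sinθ − f = Ma.
Rotation about the center: fR = Iα with I = (2/3)MR². No-slip gives a = αR, so f = (I/R²)a = (2/3)M a.
Substituting: Mg sinθ = (1 + 0.6667)Ma, so a = g sinθ/(1 + 0.6667) = (9.81) sin 14.0° / 1.667 = 1.424 m/s².

a ≈ 1.42 m/s²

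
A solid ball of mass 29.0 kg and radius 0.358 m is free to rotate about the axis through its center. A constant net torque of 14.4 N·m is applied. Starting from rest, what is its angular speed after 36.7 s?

I = (2/5)MR² = (2/5)(29.0)(0.358)² = 1.487 kg·m².
α = τ/I = 14.4/1.487 = 9.686 rad/s².
ω = ω₀ + αt = 0 + (9.686)(36.7) = 355.5 rad/s.

ω ≈ 355 rad/s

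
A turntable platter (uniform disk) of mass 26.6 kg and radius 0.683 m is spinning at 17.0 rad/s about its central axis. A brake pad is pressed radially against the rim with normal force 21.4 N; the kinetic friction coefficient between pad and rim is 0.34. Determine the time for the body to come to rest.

I = ½MR² = (1/2)(26.6)(0.683)² = 6.204 kg·m².
Friction force f = μN = (0.34)(21.4) = 7.276 N at the rim; torque magnitude τ = fR = 4.970 N·m, opposing ω.
|α| = τ/I = 4.970/6.204 = 0.8010 rad/s² (deceleration).
0 = ω₀ − |α|t ⇒ t = ω₀/|α| = 17.0/0.8010 = 21.22 s.

t ≈ 21.2 s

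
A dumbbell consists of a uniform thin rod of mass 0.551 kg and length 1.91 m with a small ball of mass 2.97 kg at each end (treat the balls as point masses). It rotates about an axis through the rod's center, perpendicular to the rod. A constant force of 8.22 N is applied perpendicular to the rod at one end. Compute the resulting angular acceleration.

I_rod = (1/12)ML² = (1/12)(0.551)(1.91)² = 0.1675 kg·m².
I_balls = 2·m·(L/2)² = 2(2.97)(0.9550)² = 5.417 kg·m².
Total I = 5.585 kg·m².
τ = F·(L/2) = (8.22)(0.955) = 7.850 N·m.
α = τ/I = 7.850/5.585 = 1.406 rad/s².

α ≈ 1.41 rad/s²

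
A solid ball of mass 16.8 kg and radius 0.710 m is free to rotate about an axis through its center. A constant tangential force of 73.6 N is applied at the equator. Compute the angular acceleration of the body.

I = (2/5)MR² = (2/5)(16.8)(0.710)² = 3.388 kg·m².
τ = F R = (73.6)(0.710) = 52.26 N·m.
From τ = Iα: α = 52.26/3.388 = 15.43 rad/s².

α ≈ 15.4 rad/s²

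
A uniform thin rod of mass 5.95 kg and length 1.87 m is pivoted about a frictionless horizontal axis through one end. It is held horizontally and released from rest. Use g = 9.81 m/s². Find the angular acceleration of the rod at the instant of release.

α ≈ 7.87 rad/s²

About the pivot, I = (1/3)ML² = (1/3)(5.95)(1.87)² = 6.936 kg·m².
The weight acts at the center, a distance L/2 = 0.9350 m from the pivot; τ = Mg(L/2) = 54.58 N·m.
α = τ/I = 54.58/6.936 = 7.869 rad/s².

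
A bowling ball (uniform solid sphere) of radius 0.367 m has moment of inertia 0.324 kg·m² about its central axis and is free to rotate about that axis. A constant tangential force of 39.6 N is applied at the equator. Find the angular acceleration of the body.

τ = F R = (39.6)(0.367) = 14.53 N·m.
From τ = Iα: α = 14.53/0.3240 = 44.86 rad/s².

α ≈ 44.9 rad/s²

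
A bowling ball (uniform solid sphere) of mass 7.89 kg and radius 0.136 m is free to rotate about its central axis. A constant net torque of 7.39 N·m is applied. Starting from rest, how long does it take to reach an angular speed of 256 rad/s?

I = (2/5)MR² = (2/5)(7.89)(0.136)² = 0.05837 kg·m².
α = τ/I = 7.39/0.05837 = 126.6 rad/s².
ω = αt ⇒ t = ω/α = 256/126.6 = 2.022 s.

t ≈ 2.02 s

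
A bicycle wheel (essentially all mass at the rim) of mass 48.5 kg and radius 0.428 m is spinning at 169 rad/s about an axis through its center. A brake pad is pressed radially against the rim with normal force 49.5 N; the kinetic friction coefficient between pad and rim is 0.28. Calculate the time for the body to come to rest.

I = MR² = (48.5)(0.428)² = 8.884 kg·m².
Friction force f = μN = (0.28)(49.5) = 13.86 N at the rim; torque magnitude τ = fR = 5.932 N·m, opposing ω.
|α| = τ/I = 5.932/8.884 = 0.6677 rad/s² (deceleration).
0 = ω₀ − |α|t ⇒ t = ω₀/|α| = 169/0.6677 = 253.1 s.

t ≈ 253 s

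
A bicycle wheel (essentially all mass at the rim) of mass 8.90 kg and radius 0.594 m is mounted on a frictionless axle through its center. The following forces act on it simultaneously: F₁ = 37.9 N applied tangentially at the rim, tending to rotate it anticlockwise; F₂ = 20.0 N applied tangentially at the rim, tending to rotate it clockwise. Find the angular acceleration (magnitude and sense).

α ≈ 3.39 rad/s², anticlockwise

I = MR² = (8.90)(0.594)² = 3.140 kg·m².
Taking anticlockwise as positive: τ₁ = +(37.9)(0.594) = +22.51 N·m; τ₂ = −(20.0)(0.594) = −11.88 N·m.
Net torque τ = 10.63 N·m.
α = τ/I = 10.63/3.140 = 3.386 rad/s².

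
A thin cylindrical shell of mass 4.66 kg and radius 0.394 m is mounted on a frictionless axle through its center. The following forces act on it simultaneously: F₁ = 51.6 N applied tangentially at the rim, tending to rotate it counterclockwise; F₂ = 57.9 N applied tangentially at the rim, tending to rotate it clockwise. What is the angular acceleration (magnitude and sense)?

I = MR² = (4.66)(0.394)² = 0.7234 kg·m².
Taking counterclockwise as positive: τ₁ = +(51.6)(0.394) = +20.33 N·m; τ₂ = −(57.9)(0.394) = −22.81 N·m.
Net torque τ = -2.482 N·m.
α = τ/I = -2.482/0.7234 = -3.431 rad/s².

α ≈ 3.43 rad/s², clockwise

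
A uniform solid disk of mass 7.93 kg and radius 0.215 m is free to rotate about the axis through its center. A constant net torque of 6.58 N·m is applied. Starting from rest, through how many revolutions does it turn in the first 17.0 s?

I = ½MR² = (1/2)(7.93)(0.215)² = 0.1833 kg·m².
α = τ/I = 6.58/0.1833 = 35.90 rad/s².
θ = ½αt² = ½(35.90)(17.0)² = 5188 rad.
Revolutions = θ/(2π) = 825.6.

≈ 826 revolutions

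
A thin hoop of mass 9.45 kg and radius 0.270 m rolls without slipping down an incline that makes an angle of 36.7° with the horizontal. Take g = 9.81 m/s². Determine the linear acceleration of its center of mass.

a ≈ 2.93 m/s²

Translation along the incline: Mg sinθ − f = Ma.
Rotation about the center: fR = Iα with I = MR². No-slip gives a = αR, so f = (I/R²)a = M a.
Substituting: Mg sinθ = (1 + 1.000)Ma, so a = g sinθ/(1 + 1.000) = (9.81) sin 36.7° / 2.000 = 2.931 m/s².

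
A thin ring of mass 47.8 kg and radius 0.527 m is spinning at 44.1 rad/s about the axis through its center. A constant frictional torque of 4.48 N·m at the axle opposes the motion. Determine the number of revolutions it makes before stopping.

≈ 459 revolutions

I = MR² = (47.8)(0.527)² = 13.28 kg·m².
The net torque has magnitude 4.48 N·m, opposing ω.
|α| = τ/I = 4.480/13.28 = 0.3375 rad/s² (deceleration).
ω² = ω₀² − 2|α|θ with ω = 0 ⇒ θ = ω₀²/(2|α|) = 2881 rad = 458.6 rev.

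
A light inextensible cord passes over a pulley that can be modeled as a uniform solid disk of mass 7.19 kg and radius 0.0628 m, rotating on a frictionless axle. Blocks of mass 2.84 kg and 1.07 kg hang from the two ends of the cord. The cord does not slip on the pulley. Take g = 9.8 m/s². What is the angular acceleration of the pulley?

I = ½MR² = (1/2)(7.19)(0.0628)² = 0.01418 kg·m².
Heavier block: m₁g − T₁ = m₁a. Lighter block: T₂ − m₂g = m₂a.
Pulley: (T₁ − T₂)R = Iα = I(a/R), so T₁ − T₂ = (I/R²)a = (1/2)M_p a = 3.595·a.
Adding the three: (m₁ − m₂)g = (m₁ + m₂ + 3.595)a, so a = (2.84 − 1.07)(9.8)/(2.84 + 1.07 + 3.595) = 2.311 m/s².
α = a/R = 2.311/0.0628 = 36.80 rad/s².

α ≈ 36.8 rad/s²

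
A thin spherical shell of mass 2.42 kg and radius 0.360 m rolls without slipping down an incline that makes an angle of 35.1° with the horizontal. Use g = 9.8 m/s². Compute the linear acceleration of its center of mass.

a ≈ 3.38 m/s²

Translation along the incline: Mg sinθ − f = Ma.
Rotation about the center: fR = Iα with I = (2/3)MR². No-slip gives a = αR, so f = (I/R²)a = (2/3)M a.
Substituting: Mg sinθ = (1 + 0.6667)Ma, so a = g sinθ/(1 + 0.6667) = (9.8) sin 35.1° / 1.667 = 3.381 m/s².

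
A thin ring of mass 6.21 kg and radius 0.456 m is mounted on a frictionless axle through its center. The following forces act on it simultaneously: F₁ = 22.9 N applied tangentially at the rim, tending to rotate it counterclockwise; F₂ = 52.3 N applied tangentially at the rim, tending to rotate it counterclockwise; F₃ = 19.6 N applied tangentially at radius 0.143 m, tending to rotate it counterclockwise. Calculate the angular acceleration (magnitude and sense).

I = MR² = (6.21)(0.456)² = 1.291 kg·m².
Taking counterclockwise as positive: τ₁ = +(22.9)(0.456) = +10.44 N·m; τ₂ = +(52.3)(0.456) = +23.85 N·m; τ₃ = +(19.6)(0.143) = +2.803 N·m.
Net torque τ = 37.09 N·m.
α = τ/I = 37.09/1.291 = 28.73 rad/s².

α ≈ 28.7 rad/s², counterclockwise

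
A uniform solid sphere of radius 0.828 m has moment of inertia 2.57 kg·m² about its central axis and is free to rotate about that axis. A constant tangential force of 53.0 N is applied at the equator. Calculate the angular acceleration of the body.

τ = F R = (53.0)(0.828) = 43.88 N·m.
Newton's second law for rotation, τ = Iα, gives α = τ/I = 43.88/2.570 = 17.08 rad/s².

α ≈ 17.1 rad/s²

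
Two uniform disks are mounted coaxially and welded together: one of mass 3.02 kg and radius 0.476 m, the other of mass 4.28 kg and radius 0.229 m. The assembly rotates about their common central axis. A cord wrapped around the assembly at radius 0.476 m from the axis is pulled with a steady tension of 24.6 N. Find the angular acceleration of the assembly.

α ≈ 25.8 rad/s²

I = ½M₁R₁² + ½M₂R₂² = ½(3.02)(0.476)² + ½(4.28)(0.229)² = 0.4544 kg·m².
τ = F r = (24.6)(0.476) = 11.71 N·m.
α = τ/I = 11.71/0.4544 = 25.77 rad/s².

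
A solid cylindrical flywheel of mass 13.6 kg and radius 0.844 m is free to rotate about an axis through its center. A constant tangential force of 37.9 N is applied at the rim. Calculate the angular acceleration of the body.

I = ½MR² = (1/2)(13.6)(0.844)² = 4.844 kg·m².
τ = F R = (37.9)(0.844) = 31.99 N·m.
Newton's second law for rotation, τ = Iα, gives α = τ/I = 31.99/4.844 = 6.604 rad/s².

α ≈ 6.60 rad/s²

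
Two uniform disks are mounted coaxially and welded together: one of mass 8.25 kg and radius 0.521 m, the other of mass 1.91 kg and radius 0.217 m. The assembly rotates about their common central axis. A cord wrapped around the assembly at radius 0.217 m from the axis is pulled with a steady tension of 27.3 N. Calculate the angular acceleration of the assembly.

α ≈ 5.09 rad/s²

I = ½M₁R₁² + ½M₂R₂² = ½(8.25)(0.521)² + ½(1.91)(0.217)² = 1.165 kg·m².
τ = F r = (27.3)(0.217) = 5.924 N·m.
α = τ/I = 5.924/1.165 = 5.087 rad/s².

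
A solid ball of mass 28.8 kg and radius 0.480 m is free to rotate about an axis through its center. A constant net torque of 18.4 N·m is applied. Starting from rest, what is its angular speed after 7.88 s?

ω ≈ 54.6 rad/s

I = (2/5)MR² = (2/5)(28.8)(0.480)² = 2.654 kg·m².
α = τ/I = 18.4/2.654 = 6.932 rad/s².
ω = ω₀ + αt = 0 + (6.932)(7.88) = 54.63 rad/s.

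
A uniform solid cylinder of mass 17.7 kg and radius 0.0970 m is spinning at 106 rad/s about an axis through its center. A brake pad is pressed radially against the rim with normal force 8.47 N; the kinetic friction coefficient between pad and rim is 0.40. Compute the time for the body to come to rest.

I = ½MR² = (1/2)(17.7)(0.0970)² = 0.08327 kg·m².
Friction force f = μN = (0.40)(8.47) = 3.388 N at the rim; torque magnitude τ = fR = 0.3286 N·m, opposing ω.
|α| = τ/I = 0.3286/0.08327 = 3.947 rad/s² (deceleration).
0 = ω₀ − |α|t ⇒ t = ω₀/|α| = 106/3.947 = 26.86 s.

t ≈ 26.9 s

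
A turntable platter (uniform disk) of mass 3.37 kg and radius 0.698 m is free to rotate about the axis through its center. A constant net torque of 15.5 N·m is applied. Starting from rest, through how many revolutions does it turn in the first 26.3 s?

I = ½MR² = (1/2)(3.37)(0.698)² = 0.8209 kg·m².
α = τ/I = 15.5/0.8209 = 18.88 rad/s².
θ = ½αt² = ½(18.88)(26.3)² = 6530 rad.
Revolutions = θ/(2π) = 1039.

≈ 1040 revolutions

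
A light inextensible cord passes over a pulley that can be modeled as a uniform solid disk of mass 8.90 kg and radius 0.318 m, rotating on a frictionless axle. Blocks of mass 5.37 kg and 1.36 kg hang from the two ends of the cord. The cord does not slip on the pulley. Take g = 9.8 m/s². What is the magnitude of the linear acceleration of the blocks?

a ≈ 3.52 m/s²

I = ½MR² = (1/2)(8.90)(0.318)² = 0.4500 kg·m².
Heavier block: m₁g − T₁ = m₁a. Lighter block: T₂ − m₂g = m₂a.
Pulley: (T₁ − T₂)R = Iα = I(a/R), so T₁ − T₂ = (I/R²)a = (1/2)M_p a = 4.450·a.
Adding the three: (m₁ − m₂)g = (m₁ + m₂ + 4.450)a, so a = (5.37 − 1.36)(9.8)/(5.37 + 1.36 + 4.450) = 3.515 m/s².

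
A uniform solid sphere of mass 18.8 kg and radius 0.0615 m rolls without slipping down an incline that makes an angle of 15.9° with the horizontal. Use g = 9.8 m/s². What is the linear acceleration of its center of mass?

a ≈ 1.92 m/s²

Translation along the incline: Mg sinθ − f = Ma.
Rotation about the center: fR = Iα with I = (2/5)MR². No-slip gives a = αR, so f = (I/R²)a = (2/5)M a.
Substituting: Mg sinθ = (1 + 0.4000)Ma, so a = g sinθ/(1 + 0.4000) = (9.8) sin 15.9° / 1.400 = 1.918 m/s².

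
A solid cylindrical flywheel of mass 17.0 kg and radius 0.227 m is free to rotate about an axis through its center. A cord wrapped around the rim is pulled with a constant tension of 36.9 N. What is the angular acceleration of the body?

I = ½MR² = (1/2)(17.0)(0.227)² = 0.4380 kg·m².
τ = F R = (36.9)(0.227) = 8.376 N·m.
From τ = Iα: α = 8.376/0.4380 = 19.12 rad/s².

α ≈ 19.1 rad/s²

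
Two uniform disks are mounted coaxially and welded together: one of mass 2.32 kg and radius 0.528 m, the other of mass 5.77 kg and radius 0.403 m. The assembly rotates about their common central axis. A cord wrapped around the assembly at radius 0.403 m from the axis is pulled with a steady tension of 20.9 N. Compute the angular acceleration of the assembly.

α ≈ 10.6 rad/s²

I = ½M₁R₁² + ½M₂R₂² = ½(2.32)(0.528)² + ½(5.77)(0.403)² = 0.7919 kg·m².
τ = F r = (20.9)(0.403) = 8.423 N·m.
α = τ/I = 8.423/0.7919 = 10.64 rad/s².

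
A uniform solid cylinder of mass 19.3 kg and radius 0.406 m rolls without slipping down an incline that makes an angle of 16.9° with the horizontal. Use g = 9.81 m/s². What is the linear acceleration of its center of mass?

a ≈ 1.90 m/s²

Translation along the incline: Mg sinθ − f = Ma.
Rotation about the center: fR = Iα with I = ½MR². No-slip gives a = αR, so f = (I/R²)a = (1/2)M a.
Substituting: Mg sinθ = (1 + 0.5000)Ma, so a = g sinθ/(1 + 0.5000) = (9.81) sin 16.9° / 1.500 = 1.901 m/s².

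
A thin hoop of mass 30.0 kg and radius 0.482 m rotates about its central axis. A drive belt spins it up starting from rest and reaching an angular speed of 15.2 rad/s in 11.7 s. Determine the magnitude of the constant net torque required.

I = MR² = (30.0)(0.482)² = 6.970 kg·m².
α = Δω/Δt = (15.2 − 0)/11.7 = 1.299 rad/s².
τ = Iα = (6.970)(1.299) = 9.055 N·m.

τ ≈ 9.05 N·m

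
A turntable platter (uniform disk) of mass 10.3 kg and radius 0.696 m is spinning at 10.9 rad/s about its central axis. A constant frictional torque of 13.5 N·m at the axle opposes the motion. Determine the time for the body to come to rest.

I = ½MR² = (1/2)(10.3)(0.696)² = 2.495 kg·m².
The net torque has magnitude 13.5 N·m, opposing ω.
|α| = τ/I = 13.50/2.495 = 5.411 rad/s² (deceleration).
0 = ω₀ − |α|t ⇒ t = ω₀/|α| = 10.9/5.411 = 2.014 s.

t ≈ 2.01 s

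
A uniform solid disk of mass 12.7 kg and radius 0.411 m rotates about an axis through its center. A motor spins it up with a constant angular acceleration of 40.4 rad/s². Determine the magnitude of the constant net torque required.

I = ½MR² = (1/2)(12.7)(0.411)² = 1.073 kg·m².
τ = Iα = (1.073)(40.40) = 43.33 N·m.

τ ≈ 43.3 N·m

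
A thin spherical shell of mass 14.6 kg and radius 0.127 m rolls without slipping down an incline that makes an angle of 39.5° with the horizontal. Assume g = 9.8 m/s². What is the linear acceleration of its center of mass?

Translation along the incline: Mg sinθ − f = Ma.
Rotation about the center: fR = Iα with I = (2/3)MR². No-slip gives a = αR, so f = (I/R²)a = (2/3)M a.
Substituting: Mg sinθ = (1 + 0.6667)Ma, so a = g sinθ/(1 + 0.6667) = (9.8) sin 39.5° / 1.667 = 3.740 m/s².

a ≈ 3.74 m/s²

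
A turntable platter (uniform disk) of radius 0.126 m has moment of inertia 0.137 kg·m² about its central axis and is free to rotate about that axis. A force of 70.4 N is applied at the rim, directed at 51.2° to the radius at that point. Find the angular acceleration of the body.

Only the tangential component produces torque: τ = F R sinθ = (70.4)(0.126) sin 51.2° = 6.913 N·m.
Newton's second law for rotation, τ = Iα, gives α = τ/I = 6.913/0.1370 = 50.46 rad/s².

α ≈ 50.5 rad/s²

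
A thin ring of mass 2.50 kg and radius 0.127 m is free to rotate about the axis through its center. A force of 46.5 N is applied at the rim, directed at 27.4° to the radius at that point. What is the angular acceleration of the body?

α ≈ 67.4 rad/s²

I = MR² = (2.50)(0.127)² = 0.04032 kg·m².
Only the tangential component produces torque: τ = F R sinθ = (46.5)(0.127) sin 27.4° = 2.718 N·m.
Newton's second law for rotation, τ = Iα, gives α = τ/I = 2.718/0.04032 = 67.40 rad/s².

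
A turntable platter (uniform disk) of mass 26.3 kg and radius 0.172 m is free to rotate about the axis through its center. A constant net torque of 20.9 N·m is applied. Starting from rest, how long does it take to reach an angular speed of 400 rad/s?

I = ½MR² = (1/2)(26.3)(0.172)² = 0.3890 kg·m².
α = τ/I = 20.9/0.3890 = 53.72 rad/s².
ω = αt ⇒ t = ω/α = 400/53.72 = 7.446 s.

t ≈ 7.45 s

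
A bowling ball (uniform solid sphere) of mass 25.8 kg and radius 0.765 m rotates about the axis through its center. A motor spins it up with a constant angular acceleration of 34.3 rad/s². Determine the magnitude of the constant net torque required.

τ ≈ 207 N·m

I = (2/5)MR² = (2/5)(25.8)(0.765)² = 6.040 kg·m².
τ = Iα = (6.040)(34.30) = 207.2 N·m.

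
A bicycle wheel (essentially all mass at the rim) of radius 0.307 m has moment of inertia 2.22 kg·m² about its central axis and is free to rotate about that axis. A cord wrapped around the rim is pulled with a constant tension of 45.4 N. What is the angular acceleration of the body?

τ = F R = (45.4)(0.307) = 13.94 N·m.
Newton's second law for rotation, τ = Iα, gives α = τ/I = 13.94/2.220 = 6.278 rad/s².

α ≈ 6.28 rad/s²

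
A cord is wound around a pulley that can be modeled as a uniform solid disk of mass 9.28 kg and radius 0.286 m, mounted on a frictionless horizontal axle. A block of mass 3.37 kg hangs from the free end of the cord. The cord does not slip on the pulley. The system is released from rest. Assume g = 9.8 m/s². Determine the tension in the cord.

I = ½MR² = (1/2)(9.28)(0.286)² = 0.3795 kg·m².
Block: mg − T = ma. Pulley: TR = Iα. No-slip: a = αR, so T = (I/R²)a = 4.640·a.
Then mg = (m + 4.640)a, so a = (3.37)(9.8)/(3.37 + 4.640) = 4.123 m/s².
T = 4.640·a = 19.13 N.

T ≈ 19.1 N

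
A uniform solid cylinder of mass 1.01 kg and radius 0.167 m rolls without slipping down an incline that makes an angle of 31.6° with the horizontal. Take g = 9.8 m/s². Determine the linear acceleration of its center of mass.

Translation along the incline: Mg sinθ − f = Ma.
Rotation about the center: fR = Iα with I = ½MR². No-slip gives a = αR, so f = (I/R²)a = (1/2)M a.
Substituting: Mg sinθ = (1 + 0.5000)Ma, so a = g sinθ/(1 + 0.5000) = (9.8) sin 31.6° / 1.500 = 3.423 m/s².

a ≈ 3.42 m/s²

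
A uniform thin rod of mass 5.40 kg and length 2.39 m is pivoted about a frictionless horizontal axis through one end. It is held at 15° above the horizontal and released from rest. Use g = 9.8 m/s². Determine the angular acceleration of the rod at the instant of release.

α ≈ 5.94 rad/s²

About the pivot, I = (1/3)ML² = (1/3)(5.40)(2.39)² = 10.28 kg·m².
The weight acts at the center, a distance L/2 = 1.195 m from the pivot; τ = Mg(L/2) cos 15° = 61.08 N·m.
α = τ/I = 61.08/10.28 = 5.941 rad/s².
(Equivalently α = (3g/(2L)) cos 15° = 5.941 rad/s².)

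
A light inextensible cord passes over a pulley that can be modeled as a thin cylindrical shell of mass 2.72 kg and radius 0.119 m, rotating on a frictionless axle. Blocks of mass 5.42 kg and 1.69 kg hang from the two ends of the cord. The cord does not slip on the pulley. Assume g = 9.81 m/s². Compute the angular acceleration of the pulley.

α ≈ 31.3 rad/s²

I = MR² = (2.72)(0.119)² = 0.03852 kg·m².
Heavier block: m₁g − T₁ = m₁a. Lighter block: T₂ − m₂g = m₂a.
Pulley: (T₁ − T₂)R = Iα = I(a/R), so T₁ − T₂ = (I/R²)a = 1·M_p a = 2.720·a.
Adding the three: (m₁ − m₂)g = (m₁ + m₂ + 2.720)a, so a = (5.42 − 1.69)(9.81)/(5.42 + 1.69 + 2.720) = 3.722 m/s².
α = a/R = 3.722/0.119 = 31.28 rad/s².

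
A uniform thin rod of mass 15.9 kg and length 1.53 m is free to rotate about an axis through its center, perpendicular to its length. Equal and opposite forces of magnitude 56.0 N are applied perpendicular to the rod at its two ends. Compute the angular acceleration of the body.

I = (1/12)ML² = (1/12)(15.9)(1.53)² = 3.102 kg·m².
The couple gives τ = F·(L/2) + F·(L/2) = F L = (56.0)(1.53) = 85.68 N·m.
From τ = Iα: α = 85.68/3.102 = 27.62 rad/s².

α ≈ 27.6 rad/s²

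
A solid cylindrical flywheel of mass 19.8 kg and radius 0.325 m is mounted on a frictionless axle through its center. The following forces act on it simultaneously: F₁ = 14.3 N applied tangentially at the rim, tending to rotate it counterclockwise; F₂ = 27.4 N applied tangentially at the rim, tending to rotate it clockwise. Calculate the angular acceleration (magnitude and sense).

α ≈ 4.07 rad/s², clockwise

I = ½MR² = (1/2)(19.8)(0.325)² = 1.046 kg·m².
Taking counterclockwise as positive: τ₁ = +(14.3)(0.325) = +4.647 N·m; τ₂ = −(27.4)(0.325) = −8.905 N·m.
Net torque τ = -4.257 N·m.
α = τ/I = -4.257/1.046 = -4.071 rad/s².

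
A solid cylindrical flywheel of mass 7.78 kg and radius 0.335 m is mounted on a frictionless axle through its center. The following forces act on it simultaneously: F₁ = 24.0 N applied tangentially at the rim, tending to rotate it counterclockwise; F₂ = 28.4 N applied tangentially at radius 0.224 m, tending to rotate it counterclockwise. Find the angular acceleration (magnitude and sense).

I = ½MR² = (1/2)(7.78)(0.335)² = 0.4366 kg·m².
Taking counterclockwise as positive: τ₁ = +(24.0)(0.335) = +8.040 N·m; τ₂ = +(28.4)(0.224) = +6.362 N·m.
Net torque τ = 14.40 N·m.
α = τ/I = 14.40/0.4366 = 32.99 rad/s².

α ≈ 33.0 rad/s², counterclockwise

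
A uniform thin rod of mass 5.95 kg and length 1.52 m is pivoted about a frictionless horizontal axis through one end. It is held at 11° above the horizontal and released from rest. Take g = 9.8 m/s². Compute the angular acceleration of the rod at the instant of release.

About the pivot, I = (1/3)ML² = (1/3)(5.95)(1.52)² = 4.582 kg·m².
The weight acts at the center, a distance L/2 = 0.7600 m from the pivot; τ = Mg(L/2) cos 11° = 43.50 N·m.
α = τ/I = 43.50/4.582 = 9.493 rad/s².

α ≈ 9.49 rad/s²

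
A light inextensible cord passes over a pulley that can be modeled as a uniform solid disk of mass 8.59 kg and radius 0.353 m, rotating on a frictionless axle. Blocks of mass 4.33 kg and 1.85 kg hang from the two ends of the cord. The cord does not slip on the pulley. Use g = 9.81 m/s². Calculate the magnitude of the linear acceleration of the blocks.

I = ½MR² = (1/2)(8.59)(0.353)² = 0.5352 kg·m².
Heavier block: m₁g − T₁ = m₁a. Lighter block: T₂ − m₂g = m₂a.
Pulley: (T₁ − T₂)R = Iα = I(a/R), so T₁ − T₂ = (I/R²)a = (1/2)M_p a = 4.295·a.
Adding the three: (m₁ − m₂)g = (m₁ + m₂ + 4.295)a, so a = (4.33 − 1.85)(9.81)/(4.33 + 1.85 + 4.295) = 2.323 m/s².

a ≈ 2.32 m/s²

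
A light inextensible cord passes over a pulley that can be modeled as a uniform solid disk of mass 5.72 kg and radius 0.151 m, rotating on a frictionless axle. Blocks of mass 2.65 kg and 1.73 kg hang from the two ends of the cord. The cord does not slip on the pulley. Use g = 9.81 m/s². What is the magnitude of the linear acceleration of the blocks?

a ≈ 1.25 m/s²

I = ½MR² = (1/2)(5.72)(0.151)² = 0.06521 kg·m².
Heavier block: m₁g − T₁ = m₁a. Lighter block: T₂ − m₂g = m₂a.
Pulley: (T₁ − T₂)R = Iα = I(a/R), so T₁ − T₂ = (I/R²)a = (1/2)M_p a = 2.860·a.
Adding the three: (m₁ − m₂)g = (m₁ + m₂ + 2.860)a, so a = (2.65 − 1.73)(9.81)/(2.65 + 1.73 + 2.860) = 1.247 m/s².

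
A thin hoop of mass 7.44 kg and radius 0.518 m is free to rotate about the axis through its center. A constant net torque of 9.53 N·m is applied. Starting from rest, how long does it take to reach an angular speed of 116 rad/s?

t ≈ 24.3 s

I = MR² = (7.44)(0.518)² = 1.996 kg·m².
α = τ/I = 9.53/1.996 = 4.774 rad/s².
ω = αt ⇒ t = ω/α = 116/4.774 = 24.30 s.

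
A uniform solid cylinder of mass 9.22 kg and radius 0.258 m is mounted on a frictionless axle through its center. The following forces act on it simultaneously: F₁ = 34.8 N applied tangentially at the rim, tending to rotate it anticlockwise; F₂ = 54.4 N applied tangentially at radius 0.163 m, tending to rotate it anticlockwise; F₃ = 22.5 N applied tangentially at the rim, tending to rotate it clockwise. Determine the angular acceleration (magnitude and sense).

α ≈ 39.2 rad/s², anticlockwise

I = ½MR² = (1/2)(9.22)(0.258)² = 0.3069 kg·m².
Taking anticlockwise as positive: τ₁ = +(34.8)(0.258) = +8.978 N·m; τ₂ = +(54.4)(0.163) = +8.867 N·m; τ₃ = −(22.5)(0.258) = −5.805 N·m.
Net torque τ = 12.04 N·m.
α = τ/I = 12.04/0.3069 = 39.24 rad/s².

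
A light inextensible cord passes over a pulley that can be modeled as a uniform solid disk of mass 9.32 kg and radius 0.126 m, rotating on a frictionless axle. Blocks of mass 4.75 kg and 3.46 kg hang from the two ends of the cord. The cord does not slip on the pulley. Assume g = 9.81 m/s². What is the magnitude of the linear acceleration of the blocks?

I = ½MR² = (1/2)(9.32)(0.126)² = 0.07398 kg·m².
Heavier block: m₁g − T₁ = m₁a. Lighter block: T₂ − m₂g = m₂a.
Pulley: (T₁ − T₂)R = Iα = I(a/R), so T₁ − T₂ = (I/R²)a = (1/2)M_p a = 4.660·a.
Adding the three: (m₁ − m₂)g = (m₁ + m₂ + 4.660)a, so a = (4.75 − 3.46)(9.81)/(4.75 + 3.46 + 4.660) = 0.9833 m/s².

a ≈ 0.983 m/s²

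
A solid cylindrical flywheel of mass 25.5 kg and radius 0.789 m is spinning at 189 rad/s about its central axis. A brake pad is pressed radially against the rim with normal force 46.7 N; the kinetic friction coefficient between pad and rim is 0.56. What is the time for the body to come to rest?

I = ½MR² = (1/2)(25.5)(0.789)² = 7.937 kg·m².
Friction force f = μN = (0.56)(46.7) = 26.15 N at the rim; torque magnitude τ = fR = 20.63 N·m, opposing ω.
|α| = τ/I = 20.63/7.937 = 2.600 rad/s² (deceleration).
0 = ω₀ − |α|t ⇒ t = ω₀/|α| = 189/2.600 = 72.70 s.

t ≈ 72.7 s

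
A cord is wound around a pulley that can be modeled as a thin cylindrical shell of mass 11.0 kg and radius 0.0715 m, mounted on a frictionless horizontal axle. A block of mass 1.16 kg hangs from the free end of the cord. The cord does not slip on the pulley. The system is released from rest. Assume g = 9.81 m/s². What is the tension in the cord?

T ≈ 10.3 N

I = MR² = (11.0)(0.0715)² = 0.05623 kg·m².
Block: mg − T = ma. Pulley: TR = Iα. No-slip: a = αR, so T = (I/R²)a = 11.00·a.
Then mg = (m + 11.00)a, so a = (1.16)(9.81)/(1.16 + 11.00) = 0.9358 m/s².
T = 11.00·a = 10.29 N.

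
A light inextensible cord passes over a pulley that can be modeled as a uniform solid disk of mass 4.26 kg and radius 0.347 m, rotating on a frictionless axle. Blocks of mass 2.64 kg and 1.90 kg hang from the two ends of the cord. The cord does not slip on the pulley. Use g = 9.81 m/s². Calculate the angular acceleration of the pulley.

I = ½MR² = (1/2)(4.26)(0.347)² = 0.2565 kg·m².
Heavier block: m₁g − T₁ = m₁a. Lighter block: T₂ − m₂g = m₂a.
Pulley: (T₁ − T₂)R = Iα = I(a/R), so T₁ − T₂ = (I/R²)a = (1/2)M_p a = 2.130·a.
Adding the three: (m₁ − m₂)g = (m₁ + m₂ + 2.130)a, so a = (2.64 − 1.90)(9.81)/(2.64 + 1.90 + 2.130) = 1.088 m/s².
α = a/R = 1.088/0.347 = 3.137 rad/s².

α ≈ 3.14 rad/s²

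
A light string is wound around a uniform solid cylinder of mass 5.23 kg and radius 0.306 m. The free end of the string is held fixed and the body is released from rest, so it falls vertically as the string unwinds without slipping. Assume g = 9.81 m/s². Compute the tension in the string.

Translation: Mg − T = Ma. Rotation about the center: TR = Iα with I = ½MR².
With a = αR: T = (I/R²)a = (1/2)M a, so Mg = (1 + 0.5000)Ma.
a = g/(1 + 0.5000) = 9.81/1.500 = 6.540 m/s².
T = 0.5000·M·a = (0.5000)(5.23)(6.540) = 17.10 N.

T ≈ 17.1 N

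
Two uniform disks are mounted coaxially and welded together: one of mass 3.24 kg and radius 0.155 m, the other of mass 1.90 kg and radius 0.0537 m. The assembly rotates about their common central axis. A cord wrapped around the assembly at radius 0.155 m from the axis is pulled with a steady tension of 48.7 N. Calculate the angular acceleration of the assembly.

I = ½M₁R₁² + ½M₂R₂² = ½(3.24)(0.155)² + ½(1.90)(0.0537)² = 0.04166 kg·m².
τ = F r = (48.7)(0.155) = 7.549 N·m.
α = τ/I = 7.549/0.04166 = 181.2 rad/s².

α ≈ 181 rad/s²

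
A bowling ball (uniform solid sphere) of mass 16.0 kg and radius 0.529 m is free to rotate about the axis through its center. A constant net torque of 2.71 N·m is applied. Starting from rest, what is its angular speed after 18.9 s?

ω ≈ 28.6 rad/s

I = (2/5)MR² = (2/5)(16.0)(0.529)² = 1.791 kg·m².
α = τ/I = 2.71/1.791 = 1.513 rad/s².
ω = ω₀ + αt = 0 + (1.513)(18.9) = 28.60 rad/s.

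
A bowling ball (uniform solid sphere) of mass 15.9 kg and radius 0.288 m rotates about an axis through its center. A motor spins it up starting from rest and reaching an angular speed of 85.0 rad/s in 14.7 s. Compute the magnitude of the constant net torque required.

τ ≈ 3.05 N·m

I = (2/5)MR² = (2/5)(15.9)(0.288)² = 0.5275 kg·m².
α = Δω/Δt = (85.0 − 0)/14.7 = 5.782 rad/s².
τ = Iα = (0.5275)(5.782) = 3.050 N·m.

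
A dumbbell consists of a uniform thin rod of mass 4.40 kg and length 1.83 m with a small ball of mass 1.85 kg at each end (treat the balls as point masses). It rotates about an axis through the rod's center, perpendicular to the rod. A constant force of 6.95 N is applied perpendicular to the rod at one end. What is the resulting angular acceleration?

I_rod = (1/12)ML² = (1/12)(4.40)(1.83)² = 1.228 kg·m².
I_balls = 2·m·(L/2)² = 2(1.85)(0.9150)² = 3.098 kg·m².
Total I = 4.326 kg·m².
τ = F·(L/2) = (6.95)(0.915) = 6.359 N·m.
α = τ/I = 6.359/4.326 = 1.470 rad/s².

α ≈ 1.47 rad/s²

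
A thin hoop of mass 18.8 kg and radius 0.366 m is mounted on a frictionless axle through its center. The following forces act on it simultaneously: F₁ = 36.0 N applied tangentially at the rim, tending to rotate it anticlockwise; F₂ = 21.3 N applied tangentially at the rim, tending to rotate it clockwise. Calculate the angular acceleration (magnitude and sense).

α ≈ 2.14 rad/s², anticlockwise

I = MR² = (18.8)(0.366)² = 2.518 kg·m².
Taking anticlockwise as positive: τ₁ = +(36.0)(0.366) = +13.18 N·m; τ₂ = −(21.3)(0.366) = −7.796 N·m.
Net torque τ = 5.380 N·m.
α = τ/I = 5.380/2.518 = 2.136 rad/s².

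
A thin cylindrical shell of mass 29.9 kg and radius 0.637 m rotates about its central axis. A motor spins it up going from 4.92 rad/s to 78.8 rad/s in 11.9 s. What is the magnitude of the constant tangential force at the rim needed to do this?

I = MR² = (29.9)(0.637)² = 12.13 kg·m².
α = Δω/Δt = (78.8 − 4.92)/11.9 = 6.208 rad/s².
The required torque is τ = Iα = (12.13)(6.208) = 75.32 N·m.
A tangential force at the rim gives τ = FR, so F = τ/R = 75.32/0.637 = 118.2 N.

F ≈ 118 N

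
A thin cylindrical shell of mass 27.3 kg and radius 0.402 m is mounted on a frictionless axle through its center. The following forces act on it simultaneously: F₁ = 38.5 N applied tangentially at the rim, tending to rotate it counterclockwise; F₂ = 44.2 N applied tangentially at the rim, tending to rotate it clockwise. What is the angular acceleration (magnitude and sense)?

I = MR² = (27.3)(0.402)² = 4.412 kg·m².
Taking counterclockwise as positive: τ₁ = +(38.5)(0.402) = +15.48 N·m; τ₂ = −(44.2)(0.402) = −17.77 N·m.
Net torque τ = -2.291 N·m.
α = τ/I = -2.291/4.412 = -0.5194 rad/s².

α ≈ 0.519 rad/s², clockwise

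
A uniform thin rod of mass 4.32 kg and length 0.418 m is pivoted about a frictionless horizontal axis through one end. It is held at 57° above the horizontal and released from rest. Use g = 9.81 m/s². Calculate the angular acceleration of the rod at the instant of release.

α ≈ 19.2 rad/s²

About the pivot, I = (1/3)ML² = (1/3)(4.32)(0.418)² = 0.2516 kg·m².
The weight acts at the center, a distance L/2 = 0.2090 m from the pivot; τ = Mg(L/2) cos 57° = 4.824 N·m.
α = τ/I = 4.824/0.2516 = 19.17 rad/s².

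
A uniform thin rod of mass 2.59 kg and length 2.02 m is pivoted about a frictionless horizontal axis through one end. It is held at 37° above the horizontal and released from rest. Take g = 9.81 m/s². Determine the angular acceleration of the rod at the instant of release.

About the pivot, I = (1/3)ML² = (1/3)(2.59)(2.02)² = 3.523 kg·m².
The weight acts at the center, a distance L/2 = 1.010 m from the pivot; τ = Mg(L/2) cos 37° = 20.49 N·m.
α = τ/I = 20.49/3.523 = 5.818 rad/s².

α ≈ 5.82 rad/s²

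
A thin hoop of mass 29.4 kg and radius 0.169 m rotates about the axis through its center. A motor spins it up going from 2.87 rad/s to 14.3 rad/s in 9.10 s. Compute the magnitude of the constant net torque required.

τ ≈ 1.05 N·m

I = MR² = (29.4)(0.169)² = 0.8397 kg·m².
α = Δω/Δt = (14.3 − 2.87)/9.10 = 1.256 rad/s².
τ = Iα = (0.8397)(1.256) = 1.055 N·m.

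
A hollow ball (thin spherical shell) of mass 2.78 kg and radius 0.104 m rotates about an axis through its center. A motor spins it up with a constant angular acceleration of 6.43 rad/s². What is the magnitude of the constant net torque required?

τ ≈ 0.129 N·m

I = (2/3)MR² = (2/3)(2.78)(0.104)² = 0.02005 kg·m².
τ = Iα = (0.02005)(6.430) = 0.1289 N·m.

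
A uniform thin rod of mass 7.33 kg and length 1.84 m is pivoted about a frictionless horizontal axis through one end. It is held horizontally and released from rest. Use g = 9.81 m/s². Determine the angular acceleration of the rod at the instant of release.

α ≈ 8.00 rad/s²

About the pivot, I = (1/3)ML² = (1/3)(7.33)(1.84)² = 8.272 kg·m².
The weight acts at the center, a distance L/2 = 0.9200 m from the pivot; τ = Mg(L/2) = 66.15 N·m.
α = τ/I = 66.15/8.272 = 7.997 rad/s².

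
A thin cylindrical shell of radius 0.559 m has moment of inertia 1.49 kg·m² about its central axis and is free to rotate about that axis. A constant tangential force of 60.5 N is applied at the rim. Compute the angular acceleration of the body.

α ≈ 22.7 rad/s²

τ = F R = (60.5)(0.559) = 33.82 N·m.
From τ = Iα: α = 33.82/1.490 = 22.70 rad/s².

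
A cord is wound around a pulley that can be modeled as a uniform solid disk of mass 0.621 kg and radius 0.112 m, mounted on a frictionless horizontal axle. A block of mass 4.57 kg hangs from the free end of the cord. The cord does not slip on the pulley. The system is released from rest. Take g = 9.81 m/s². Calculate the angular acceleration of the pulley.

I = ½MR² = (1/2)(0.621)(0.112)² = 0.003895 kg·m².
Block: mg − T = ma. Pulley: TR = Iα. No-slip: a = αR, so T = (I/R²)a = 0.3105·a.
Then mg = (m + 0.3105)a, so a = (4.57)(9.81)/(4.57 + 0.3105) = 9.186 m/s².
α = a/R = 9.186/0.112 = 82.02 rad/s².

α ≈ 82.0 rad/s²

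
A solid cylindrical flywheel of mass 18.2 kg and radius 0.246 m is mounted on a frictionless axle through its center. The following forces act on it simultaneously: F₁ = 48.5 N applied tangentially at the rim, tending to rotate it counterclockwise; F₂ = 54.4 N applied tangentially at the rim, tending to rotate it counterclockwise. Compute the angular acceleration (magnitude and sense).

α ≈ 46.0 rad/s², counterclockwise

I = ½MR² = (1/2)(18.2)(0.246)² = 0.5507 kg·m².
Taking counterclockwise as positive: τ₁ = +(48.5)(0.246) = +11.93 N·m; τ₂ = +(54.4)(0.246) = +13.38 N·m.
Net torque τ = 25.31 N·m.
α = τ/I = 25.31/0.5507 = 45.97 rad/s².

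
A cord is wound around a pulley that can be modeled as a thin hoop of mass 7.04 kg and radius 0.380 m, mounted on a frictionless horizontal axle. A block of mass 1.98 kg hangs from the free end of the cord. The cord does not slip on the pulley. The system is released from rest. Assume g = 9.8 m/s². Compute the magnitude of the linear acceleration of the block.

I = MR² = (7.04)(0.380)² = 1.017 kg·m².
Block: mg − T = ma. Pulley: TR = Iα. No-slip: a = αR, so T = (I/R²)a = 7.040·a.
Then mg = (m + 7.040)a, so a = (1.98)(9.8)/(1.98 + 7.040) = 2.151 m/s².

a ≈ 2.15 m/s²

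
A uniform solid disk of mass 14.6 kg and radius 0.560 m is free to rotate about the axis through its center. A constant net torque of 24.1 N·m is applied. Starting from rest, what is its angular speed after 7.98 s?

I = ½MR² = (1/2)(14.6)(0.560)² = 2.289 kg·m².
α = τ/I = 24.1/2.289 = 10.53 rad/s².
ω = ω₀ + αt = 0 + (10.53)(7.98) = 84.01 rad/s.

ω ≈ 84.0 rad/s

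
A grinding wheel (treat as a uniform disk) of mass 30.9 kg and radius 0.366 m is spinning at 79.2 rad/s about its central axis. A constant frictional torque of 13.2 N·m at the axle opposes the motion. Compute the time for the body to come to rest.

I = ½MR² = (1/2)(30.9)(0.366)² = 2.070 kg·m².
The net torque has magnitude 13.2 N·m, opposing ω.
|α| = τ/I = 13.20/2.070 = 6.378 rad/s² (deceleration).
0 = ω₀ − |α|t ⇒ t = ω₀/|α| = 79.2/6.378 = 12.42 s.

t ≈ 12.4 s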